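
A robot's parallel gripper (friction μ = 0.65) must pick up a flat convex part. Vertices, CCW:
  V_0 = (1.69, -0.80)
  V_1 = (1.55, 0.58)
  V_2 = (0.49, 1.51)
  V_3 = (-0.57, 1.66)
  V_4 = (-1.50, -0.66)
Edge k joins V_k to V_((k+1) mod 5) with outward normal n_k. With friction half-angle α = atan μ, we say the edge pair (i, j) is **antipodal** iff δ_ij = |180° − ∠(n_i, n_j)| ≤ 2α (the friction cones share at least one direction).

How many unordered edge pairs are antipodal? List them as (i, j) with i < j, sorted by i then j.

count = 3; pairs: (0,3), (1,4), (2,4)

α = atan 0.65 = 33.02°;  2α = 66.05°
n_0 = (+0.9949, +0.1009)
n_1 = (+0.6595, +0.7517)
n_2 = (+0.1401, +0.9901)
n_3 = (-0.9282, +0.3721)
n_4 = (-0.0438, -0.9990)
  (0,1): δ = 137.06°  ·
  (0,2): δ = 103.85°  ·
  (0,3): δ = 27.64°  ✓
  (0,4): δ = 81.69°  ·
  (1,2): δ = 146.79°  ·
  (1,3): δ = 70.58°  ·
  (1,4): δ = 38.75°  ✓
  (2,3): δ = 103.79°  ·
  (2,4): δ = 5.54°  ✓
  (3,4): δ = 70.67°  ·
antipodal pairs: 3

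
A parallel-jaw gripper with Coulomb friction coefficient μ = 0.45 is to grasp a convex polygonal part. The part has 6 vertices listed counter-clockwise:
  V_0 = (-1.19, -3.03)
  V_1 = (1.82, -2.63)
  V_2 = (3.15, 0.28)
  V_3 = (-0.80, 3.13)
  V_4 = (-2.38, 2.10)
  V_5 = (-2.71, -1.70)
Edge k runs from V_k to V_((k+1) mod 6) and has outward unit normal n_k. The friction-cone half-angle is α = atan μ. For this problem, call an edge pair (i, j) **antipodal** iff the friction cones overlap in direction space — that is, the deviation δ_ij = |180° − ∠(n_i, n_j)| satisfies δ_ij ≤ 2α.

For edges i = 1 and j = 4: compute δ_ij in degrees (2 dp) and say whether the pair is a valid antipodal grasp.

δ = 19.60°, valid

α = atan 0.45 = 24.23°;  2α = 48.46°
edge 1: e_1 = (+1.33, +2.91);  n_1 = (+0.9095, -0.4157)
edge 4: e_4 = (-0.33, -3.80);  n_4 = (-0.9963, +0.0865)
∠(n_1, n_4) = 160.40°
δ = |180° − 160.40°| = 19.60°
19.60° ≤ 2α = 48.46°  →  valid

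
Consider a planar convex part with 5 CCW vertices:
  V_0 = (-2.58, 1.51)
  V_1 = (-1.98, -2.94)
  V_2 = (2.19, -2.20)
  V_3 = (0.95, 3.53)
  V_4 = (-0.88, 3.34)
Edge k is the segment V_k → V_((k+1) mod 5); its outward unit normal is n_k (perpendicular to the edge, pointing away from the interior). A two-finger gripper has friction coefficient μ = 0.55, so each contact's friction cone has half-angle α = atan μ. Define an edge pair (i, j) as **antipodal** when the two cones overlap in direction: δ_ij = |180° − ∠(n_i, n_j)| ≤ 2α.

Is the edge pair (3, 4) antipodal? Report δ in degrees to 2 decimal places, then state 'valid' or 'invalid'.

δ = 138.82°, invalid

α = atan 0.55 = 28.81°;  2α = 57.62°
edge 3: e_3 = (-1.83, -0.19);  n_3 = (-0.1033, +0.9947)
edge 4: e_4 = (-1.70, -1.83);  n_4 = (-0.7327, +0.6806)
∠(n_3, n_4) = 41.18°
δ = |180° − 41.18°| = 138.82°
138.82° > 2α = 57.62°  →  invalid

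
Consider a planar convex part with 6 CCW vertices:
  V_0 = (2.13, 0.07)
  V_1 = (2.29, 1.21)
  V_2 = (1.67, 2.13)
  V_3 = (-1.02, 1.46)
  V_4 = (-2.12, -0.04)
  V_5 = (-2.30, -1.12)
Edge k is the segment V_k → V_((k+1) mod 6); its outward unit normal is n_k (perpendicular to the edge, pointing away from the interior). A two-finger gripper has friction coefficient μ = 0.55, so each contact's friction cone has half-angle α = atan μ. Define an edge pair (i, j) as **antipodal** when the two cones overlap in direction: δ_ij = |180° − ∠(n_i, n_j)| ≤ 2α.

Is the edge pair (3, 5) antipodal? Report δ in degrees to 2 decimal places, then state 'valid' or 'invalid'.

α = atan 0.55 = 28.81°;  2α = 57.62°
edge 3: e_3 = (-1.10, -1.50);  n_3 = (-0.8064, +0.5914)
edge 5: e_5 = (+4.43, +1.19);  n_5 = (+0.2594, -0.9658)
∠(n_3, n_5) = 141.29°
δ = |180° − 141.29°| = 38.71°
38.71° ≤ 2α = 57.62°  →  valid

δ = 38.71°, valid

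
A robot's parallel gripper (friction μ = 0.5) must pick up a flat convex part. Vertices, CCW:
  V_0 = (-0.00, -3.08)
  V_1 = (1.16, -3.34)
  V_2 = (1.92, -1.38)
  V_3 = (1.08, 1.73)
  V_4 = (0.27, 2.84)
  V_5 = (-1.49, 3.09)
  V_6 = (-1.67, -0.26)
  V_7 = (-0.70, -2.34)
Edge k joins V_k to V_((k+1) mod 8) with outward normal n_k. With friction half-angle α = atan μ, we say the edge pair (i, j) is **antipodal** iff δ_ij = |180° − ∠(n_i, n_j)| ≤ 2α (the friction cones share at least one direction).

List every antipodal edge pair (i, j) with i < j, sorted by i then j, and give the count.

α = atan 0.5 = 26.57°;  2α = 53.13°
n_0 = (-0.2187, -0.9758)
n_1 = (+0.9324, -0.3615)
n_2 = (+0.9654, +0.2608)
n_3 = (+0.8078, +0.5895)
n_4 = (+0.1406, +0.9901)
n_5 = (-0.9986, +0.0537)
n_6 = (-0.9063, -0.4226)
n_7 = (-0.7265, -0.6872)
  (0,1): δ = 98.56°  ·
  (0,2): δ = 62.25°  ·
  (0,3): δ = 41.25°  ✓
  (0,4): δ = 4.55°  ✓
  (0,5): δ = 99.56°  ·
  (0,6): δ = 127.64°  ·
  (0,7): δ = 146.04°  ·
  (1,2): δ = 143.69°  ·
  (1,3): δ = 122.69°  ·
  (1,4): δ = 76.89°  ·
  (1,5): δ = 18.12°  ✓
  (1,6): δ = 46.20°  ✓
  (1,7): δ = 64.60°  ·
  (2,3): δ = 159.00°  ·
  (2,4): δ = 113.20°  ·
  (2,5): δ = 18.19°  ✓
  (2,6): δ = 9.89°  ✓
  (2,7): δ = 28.29°  ✓
  (3,4): δ = 134.20°  ·
  (3,5): δ = 39.19°  ✓
  (3,6): δ = 11.12°  ✓
  (3,7): δ = 7.29°  ✓
  (4,5): δ = 84.99°  ·
  (4,6): δ = 56.91°  ·
  (4,7): δ = 38.51°  ✓
  (5,6): δ = 151.92°  ·
  (5,7): δ = 133.52°  ·
  (6,7): δ = 161.59°  ·
antipodal pairs: 11

count = 11; pairs: (0,3), (0,4), (1,5), (1,6), (2,5), (2,6), (2,7), (3,5), (3,6), (3,7), (4,7)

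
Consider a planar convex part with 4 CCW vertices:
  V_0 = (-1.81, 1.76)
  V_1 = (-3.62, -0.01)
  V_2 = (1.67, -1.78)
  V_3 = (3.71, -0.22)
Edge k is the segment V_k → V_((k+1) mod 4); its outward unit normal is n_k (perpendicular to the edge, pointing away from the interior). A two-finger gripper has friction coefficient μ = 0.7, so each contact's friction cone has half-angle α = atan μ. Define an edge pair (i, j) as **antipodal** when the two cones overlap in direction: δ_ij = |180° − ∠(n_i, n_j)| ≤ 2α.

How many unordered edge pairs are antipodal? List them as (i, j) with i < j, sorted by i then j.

α = atan 0.7 = 34.99°;  2α = 69.98°
n_0 = (-0.6992, +0.7150)
n_1 = (-0.3173, -0.9483)
n_2 = (+0.6075, -0.7944)
n_3 = (+0.3376, +0.9413)
  (0,1): δ = 62.86°  ✓
  (0,2): δ = 6.95°  ✓
  (0,3): δ = 115.91°  ·
  (1,2): δ = 124.09°  ·
  (1,3): δ = 1.23°  ✓
  (2,3): δ = 57.14°  ✓
antipodal pairs: 4

count = 4; pairs: (0,1), (0,2), (1,3), (2,3)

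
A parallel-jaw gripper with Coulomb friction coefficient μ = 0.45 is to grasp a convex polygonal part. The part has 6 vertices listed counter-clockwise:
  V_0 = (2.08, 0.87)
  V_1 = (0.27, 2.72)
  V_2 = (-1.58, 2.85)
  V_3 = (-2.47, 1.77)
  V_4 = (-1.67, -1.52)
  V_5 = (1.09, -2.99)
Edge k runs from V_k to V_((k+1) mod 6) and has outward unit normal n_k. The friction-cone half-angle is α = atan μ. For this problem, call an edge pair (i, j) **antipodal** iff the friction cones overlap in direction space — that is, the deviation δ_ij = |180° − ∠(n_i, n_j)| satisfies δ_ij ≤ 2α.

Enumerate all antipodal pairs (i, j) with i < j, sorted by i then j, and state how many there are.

α = atan 0.45 = 24.23°;  2α = 48.46°
n_0 = (+0.7148, +0.6993)
n_1 = (+0.0701, +0.9975)
n_2 = (-0.7717, +0.6360)
n_3 = (-0.9717, -0.2363)
n_4 = (-0.4701, -0.8826)
n_5 = (+0.9686, -0.2484)
  (0,1): δ = 138.39°  ·
  (0,2): δ = 83.86°  ·
  (0,3): δ = 30.71°  ✓
  (0,4): δ = 17.59°  ✓
  (0,5): δ = 121.24°  ·
  (1,2): δ = 125.47°  ·
  (1,3): δ = 72.31°  ·
  (1,4): δ = 24.02°  ✓
  (1,5): δ = 79.63°  ·
  (2,3): δ = 126.84°  ·
  (2,4): δ = 78.55°  ·
  (2,5): δ = 25.11°  ✓
  (3,4): δ = 131.71°  ·
  (3,5): δ = 28.05°  ✓
  (4,5): δ = 76.34°  ·
antipodal pairs: 5

count = 5; pairs: (0,3), (0,4), (1,4), (2,5), (3,5)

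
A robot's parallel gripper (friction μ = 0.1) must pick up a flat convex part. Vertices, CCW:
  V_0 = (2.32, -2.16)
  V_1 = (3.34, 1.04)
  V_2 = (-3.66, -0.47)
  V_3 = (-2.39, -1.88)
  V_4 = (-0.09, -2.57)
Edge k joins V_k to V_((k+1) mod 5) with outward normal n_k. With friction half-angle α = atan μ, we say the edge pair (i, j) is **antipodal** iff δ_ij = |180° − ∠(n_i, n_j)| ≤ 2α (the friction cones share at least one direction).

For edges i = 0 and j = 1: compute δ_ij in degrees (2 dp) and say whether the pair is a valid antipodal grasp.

α = atan 0.1 = 5.71°;  2α = 11.42°
edge 0: e_0 = (+1.02, +3.20);  n_0 = (+0.9528, -0.3037)
edge 1: e_1 = (-7.00, -1.51);  n_1 = (-0.2109, +0.9775)
∠(n_0, n_1) = 119.85°
δ = |180° − 119.85°| = 60.15°
60.15° > 2α = 11.42°  →  invalid

δ = 60.15°, invalid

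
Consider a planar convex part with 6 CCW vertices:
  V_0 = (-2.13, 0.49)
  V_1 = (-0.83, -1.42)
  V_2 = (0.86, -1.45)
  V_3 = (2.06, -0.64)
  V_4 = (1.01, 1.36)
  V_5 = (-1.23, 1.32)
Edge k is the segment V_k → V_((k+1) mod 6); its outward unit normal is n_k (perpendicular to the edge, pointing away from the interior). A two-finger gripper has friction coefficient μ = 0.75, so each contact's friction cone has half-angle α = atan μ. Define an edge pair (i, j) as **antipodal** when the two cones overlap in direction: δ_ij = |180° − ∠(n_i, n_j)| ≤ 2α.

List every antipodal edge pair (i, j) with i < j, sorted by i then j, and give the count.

count = 7; pairs: (0,3), (0,4), (1,3), (1,4), (1,5), (2,4), (2,5)

α = atan 0.75 = 36.87°;  2α = 73.74°
n_0 = (-0.8267, -0.5627)
n_1 = (-0.0177, -0.9998)
n_2 = (+0.5595, -0.8288)
n_3 = (+0.8854, +0.4648)
n_4 = (-0.0179, +0.9998)
n_5 = (-0.6779, +0.7351)
  (0,1): δ = 125.26°  ·
  (0,2): δ = 90.22°  ·
  (0,3): δ = 6.54°  ✓
  (0,4): δ = 56.78°  ✓
  (0,5): δ = 98.44°  ·
  (1,2): δ = 144.96°  ·
  (1,3): δ = 61.28°  ✓
  (1,4): δ = 2.04°  ✓
  (1,5): δ = 43.70°  ✓
  (2,3): δ = 96.32°  ·
  (2,4): δ = 33.00°  ✓
  (2,5): δ = 8.66°  ✓
  (3,4): δ = 116.68°  ·
  (3,5): δ = 75.02°  ·
  (4,5): δ = 138.34°  ·
antipodal pairs: 7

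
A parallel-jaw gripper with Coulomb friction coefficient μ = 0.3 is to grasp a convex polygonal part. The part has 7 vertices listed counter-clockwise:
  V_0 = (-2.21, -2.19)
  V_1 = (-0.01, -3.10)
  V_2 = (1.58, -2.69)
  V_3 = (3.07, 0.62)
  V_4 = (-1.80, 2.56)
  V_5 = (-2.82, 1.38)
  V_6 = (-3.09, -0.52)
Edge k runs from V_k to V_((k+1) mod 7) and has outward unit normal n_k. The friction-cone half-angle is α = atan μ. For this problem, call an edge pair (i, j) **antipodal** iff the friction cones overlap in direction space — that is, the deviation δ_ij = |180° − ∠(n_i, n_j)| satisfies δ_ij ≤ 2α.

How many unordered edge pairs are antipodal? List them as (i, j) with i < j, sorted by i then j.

α = atan 0.3 = 16.70°;  2α = 33.40°
n_0 = (-0.3822, -0.9241)
n_1 = (+0.2497, -0.9683)
n_2 = (+0.9119, -0.4105)
n_3 = (+0.3701, +0.9290)
n_4 = (-0.7565, +0.6540)
n_5 = (-0.9901, +0.1407)
n_6 = (-0.8847, -0.4662)
  (0,1): δ = 143.07°  ·
  (0,2): δ = 91.76°  ·
  (0,3): δ = 0.75°  ✓
  (0,4): δ = 71.63°  ·
  (0,5): δ = 104.38°  ·
  (0,6): δ = 140.26°  ·
  (1,2): δ = 128.69°  ·
  (1,3): δ = 36.18°  ·
  (1,4): δ = 34.70°  ·
  (1,5): δ = 67.45°  ·
  (1,6): δ = 103.33°  ·
  (2,3): δ = 87.49°  ·
  (2,4): δ = 16.61°  ✓
  (2,5): δ = 16.15°  ✓
  (2,6): δ = 52.02°  ·
  (3,4): δ = 109.12°  ·
  (3,5): δ = 76.37°  ·
  (3,6): δ = 40.49°  ·
  (4,5): δ = 147.25°  ·
  (4,6): δ = 111.37°  ·
  (5,6): δ = 144.13°  ·
antipodal pairs: 3

count = 3; pairs: (0,3), (2,4), (2,5)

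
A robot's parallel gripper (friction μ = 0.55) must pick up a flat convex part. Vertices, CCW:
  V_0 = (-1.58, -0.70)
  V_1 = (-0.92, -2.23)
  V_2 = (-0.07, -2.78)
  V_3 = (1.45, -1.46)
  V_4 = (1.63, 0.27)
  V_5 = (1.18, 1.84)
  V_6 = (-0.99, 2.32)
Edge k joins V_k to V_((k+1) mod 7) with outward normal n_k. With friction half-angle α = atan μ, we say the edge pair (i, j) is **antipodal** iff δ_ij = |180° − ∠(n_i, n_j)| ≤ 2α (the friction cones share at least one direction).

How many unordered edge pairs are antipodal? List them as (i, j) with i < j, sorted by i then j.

α = atan 0.55 = 28.81°;  2α = 57.62°
n_0 = (-0.9182, -0.3961)
n_1 = (-0.5433, -0.8396)
n_2 = (+0.6557, -0.7550)
n_3 = (+0.9946, -0.1035)
n_4 = (+0.9613, +0.2755)
n_5 = (+0.2160, +0.9764)
n_6 = (-0.9814, +0.1917)
  (0,1): δ = 146.24°  ·
  (0,2): δ = 72.36°  ·
  (0,3): δ = 29.27°  ✓
  (0,4): δ = 7.34°  ✓
  (0,5): δ = 54.19°  ✓
  (0,6): δ = 145.61°  ·
  (1,2): δ = 106.12°  ·
  (1,3): δ = 63.03°  ·
  (1,4): δ = 41.10°  ✓
  (1,5): δ = 20.43°  ✓
  (1,6): δ = 111.85°  ·
  (2,3): δ = 136.91°  ·
  (2,4): δ = 114.98°  ·
  (2,5): δ = 53.44°  ✓
  (2,6): δ = 37.97°  ✓
  (3,4): δ = 158.07°  ·
  (3,5): δ = 96.53°  ·
  (3,6): δ = 5.11°  ✓
  (4,5): δ = 118.47°  ·
  (4,6): δ = 27.05°  ✓
  (5,6): δ = 88.58°  ·
antipodal pairs: 9

count = 9; pairs: (0,3), (0,4), (0,5), (1,4), (1,5), (2,5), (2,6), (3,6), (4,6)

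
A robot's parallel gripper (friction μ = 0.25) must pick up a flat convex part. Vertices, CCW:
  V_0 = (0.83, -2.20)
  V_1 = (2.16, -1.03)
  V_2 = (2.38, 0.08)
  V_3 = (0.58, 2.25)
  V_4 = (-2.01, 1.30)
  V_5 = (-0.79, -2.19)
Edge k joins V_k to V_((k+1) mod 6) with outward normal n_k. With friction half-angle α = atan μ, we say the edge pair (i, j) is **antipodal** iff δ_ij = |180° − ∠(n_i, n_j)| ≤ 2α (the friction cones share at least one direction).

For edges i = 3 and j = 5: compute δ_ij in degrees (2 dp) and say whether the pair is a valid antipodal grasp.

δ = 20.50°, valid

α = atan 0.25 = 14.04°;  2α = 28.07°
edge 3: e_3 = (-2.59, -0.95);  n_3 = (-0.3444, +0.9388)
edge 5: e_5 = (+1.62, -0.01);  n_5 = (-0.0062, -1.0000)
∠(n_3, n_5) = 159.50°
δ = |180° − 159.50°| = 20.50°
20.50° ≤ 2α = 28.07°  →  valid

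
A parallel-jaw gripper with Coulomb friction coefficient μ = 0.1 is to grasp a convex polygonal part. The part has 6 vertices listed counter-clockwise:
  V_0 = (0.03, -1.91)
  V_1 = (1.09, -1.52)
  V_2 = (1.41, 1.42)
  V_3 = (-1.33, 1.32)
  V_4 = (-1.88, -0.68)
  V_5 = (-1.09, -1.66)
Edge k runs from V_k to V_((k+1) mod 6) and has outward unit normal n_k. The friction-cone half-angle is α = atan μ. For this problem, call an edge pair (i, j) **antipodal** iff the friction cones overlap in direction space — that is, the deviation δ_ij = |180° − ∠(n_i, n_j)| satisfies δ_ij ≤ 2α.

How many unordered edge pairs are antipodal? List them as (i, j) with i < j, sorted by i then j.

α = atan 0.1 = 5.71°;  2α = 11.42°
n_0 = (+0.3453, -0.9385)
n_1 = (+0.9941, -0.1082)
n_2 = (-0.0365, +0.9993)
n_3 = (-0.9642, +0.2652)
n_4 = (-0.7785, -0.6276)
n_5 = (-0.2179, -0.9760)
  (0,1): δ = 116.41°  ·
  (0,2): δ = 18.11°  ·
  (0,3): δ = 54.42°  ·
  (0,4): δ = 108.67°  ·
  (0,5): δ = 147.22°  ·
  (1,2): δ = 81.70°  ·
  (1,3): δ = 9.16°  ✓
  (1,4): δ = 45.08°  ·
  (1,5): δ = 83.63°  ·
  (2,3): δ = 107.47°  ·
  (2,4): δ = 53.22°  ·
  (2,5): δ = 14.67°  ·
  (3,4): δ = 125.75°  ·
  (3,5): δ = 87.21°  ·
  (4,5): δ = 141.46°  ·
antipodal pairs: 1

count = 1; pairs: (1,3)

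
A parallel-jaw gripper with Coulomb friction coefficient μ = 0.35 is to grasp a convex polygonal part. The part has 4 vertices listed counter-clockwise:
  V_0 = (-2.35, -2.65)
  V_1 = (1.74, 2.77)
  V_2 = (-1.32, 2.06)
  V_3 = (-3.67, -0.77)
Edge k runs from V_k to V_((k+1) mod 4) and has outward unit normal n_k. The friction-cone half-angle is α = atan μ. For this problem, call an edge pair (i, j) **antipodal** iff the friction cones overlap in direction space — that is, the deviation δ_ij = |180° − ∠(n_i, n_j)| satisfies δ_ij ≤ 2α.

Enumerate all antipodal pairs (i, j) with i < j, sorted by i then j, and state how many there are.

α = atan 0.35 = 19.29°;  2α = 38.58°
n_0 = (+0.7982, -0.6024)
n_1 = (-0.2260, +0.9741)
n_2 = (-0.7693, +0.6388)
n_3 = (-0.8184, -0.5746)
  (0,1): δ = 39.90°  ·
  (0,2): δ = 2.67°  ✓
  (0,3): δ = 72.11°  ·
  (1,2): δ = 142.77°  ·
  (1,3): δ = 67.99°  ·
  (2,3): δ = 105.22°  ·
antipodal pairs: 1

count = 1; pairs: (0,2)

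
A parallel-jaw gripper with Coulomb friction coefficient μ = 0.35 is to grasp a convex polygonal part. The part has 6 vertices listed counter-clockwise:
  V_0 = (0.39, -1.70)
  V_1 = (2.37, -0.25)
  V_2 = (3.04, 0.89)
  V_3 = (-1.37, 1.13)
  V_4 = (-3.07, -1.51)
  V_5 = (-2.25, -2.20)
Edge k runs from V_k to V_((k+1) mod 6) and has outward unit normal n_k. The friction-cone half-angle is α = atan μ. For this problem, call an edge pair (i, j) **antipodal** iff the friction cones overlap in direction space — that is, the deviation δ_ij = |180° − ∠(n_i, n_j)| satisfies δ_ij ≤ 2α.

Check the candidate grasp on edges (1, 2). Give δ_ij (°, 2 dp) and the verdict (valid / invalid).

α = atan 0.35 = 19.29°;  2α = 38.58°
edge 1: e_1 = (+0.67, +1.14);  n_1 = (+0.8621, -0.5067)
edge 2: e_2 = (-4.41, +0.24);  n_2 = (+0.0543, +0.9985)
∠(n_1, n_2) = 117.33°
δ = |180° − 117.33°| = 62.67°
62.67° > 2α = 38.58°  →  invalid

δ = 62.67°, invalid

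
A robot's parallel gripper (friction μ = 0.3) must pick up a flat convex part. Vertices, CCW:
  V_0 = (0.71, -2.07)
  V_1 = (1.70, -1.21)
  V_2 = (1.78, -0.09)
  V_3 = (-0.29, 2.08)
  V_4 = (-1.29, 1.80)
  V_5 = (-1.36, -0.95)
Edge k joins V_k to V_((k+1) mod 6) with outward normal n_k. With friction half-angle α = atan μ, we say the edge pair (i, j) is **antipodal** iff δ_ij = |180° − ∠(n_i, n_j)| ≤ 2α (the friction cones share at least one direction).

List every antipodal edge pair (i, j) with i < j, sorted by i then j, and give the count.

count = 3; pairs: (0,3), (1,4), (2,5)

α = atan 0.3 = 16.70°;  2α = 33.40°
n_0 = (+0.6558, -0.7549)
n_1 = (+0.9975, -0.0712)
n_2 = (+0.7236, +0.6902)
n_3 = (-0.2696, +0.9630)
n_4 = (-0.9997, +0.0254)
n_5 = (-0.4759, -0.8795)
  (0,1): δ = 135.07°  ·
  (0,2): δ = 87.33°  ·
  (0,3): δ = 25.34°  ✓
  (0,4): δ = 47.56°  ·
  (0,5): δ = 110.60°  ·
  (1,2): δ = 132.27°  ·
  (1,3): δ = 70.27°  ·
  (1,4): δ = 2.63°  ✓
  (1,5): δ = 65.67°  ·
  (2,3): δ = 118.01°  ·
  (2,4): δ = 45.11°  ·
  (2,5): δ = 17.93°  ✓
  (3,4): δ = 107.10°  ·
  (3,5): δ = 44.06°  ·
  (4,5): δ = 116.96°  ·
antipodal pairs: 3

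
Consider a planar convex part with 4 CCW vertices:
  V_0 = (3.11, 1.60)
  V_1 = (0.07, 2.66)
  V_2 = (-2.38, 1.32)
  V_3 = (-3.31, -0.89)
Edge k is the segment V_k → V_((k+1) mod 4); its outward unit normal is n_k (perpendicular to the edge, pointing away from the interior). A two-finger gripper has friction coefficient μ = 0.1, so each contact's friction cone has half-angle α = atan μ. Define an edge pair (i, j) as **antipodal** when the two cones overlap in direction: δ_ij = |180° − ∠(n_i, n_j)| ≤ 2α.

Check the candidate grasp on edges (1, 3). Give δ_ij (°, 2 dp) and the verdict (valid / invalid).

α = atan 0.1 = 5.71°;  2α = 11.42°
edge 1: e_1 = (-2.45, -1.34);  n_1 = (-0.4799, +0.8773)
edge 3: e_3 = (+6.42, +2.49);  n_3 = (+0.3616, -0.9323)
∠(n_1, n_3) = 172.52°
δ = |180° − 172.52°| = 7.48°
7.48° ≤ 2α = 11.42°  →  valid

δ = 7.48°, valid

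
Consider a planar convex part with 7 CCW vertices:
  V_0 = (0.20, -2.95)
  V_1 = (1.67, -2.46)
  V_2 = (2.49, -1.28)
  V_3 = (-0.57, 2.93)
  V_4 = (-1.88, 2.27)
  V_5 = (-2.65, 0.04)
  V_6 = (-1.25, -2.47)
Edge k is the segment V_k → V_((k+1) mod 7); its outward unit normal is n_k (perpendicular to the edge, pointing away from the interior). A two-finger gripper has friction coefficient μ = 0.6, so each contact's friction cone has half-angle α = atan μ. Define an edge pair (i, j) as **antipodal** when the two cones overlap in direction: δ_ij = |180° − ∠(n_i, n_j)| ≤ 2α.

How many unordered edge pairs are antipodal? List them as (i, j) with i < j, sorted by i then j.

count = 8; pairs: (0,3), (0,4), (1,3), (1,4), (2,4), (2,5), (2,6), (3,6)

α = atan 0.6 = 30.96°;  2α = 61.93°
n_0 = (+0.3162, -0.9487)
n_1 = (+0.8212, -0.5707)
n_2 = (+0.8089, +0.5879)
n_3 = (-0.4499, +0.8931)
n_4 = (-0.9452, +0.3264)
n_5 = (-0.8733, -0.4871)
n_6 = (-0.3143, -0.9493)
  (0,1): δ = 143.23°  ·
  (0,2): δ = 72.42°  ·
  (0,3): δ = 8.30°  ✓
  (0,4): δ = 52.52°  ✓
  (0,5): δ = 100.72°  ·
  (0,6): δ = 143.25°  ·
  (1,2): δ = 109.19°  ·
  (1,3): δ = 28.46°  ✓
  (1,4): δ = 15.75°  ✓
  (1,5): δ = 63.95°  ·
  (1,6): δ = 106.48°  ·
  (2,3): δ = 99.27°  ·
  (2,4): δ = 55.06°  ✓
  (2,5): δ = 6.86°  ✓
  (2,6): δ = 35.67°  ✓
  (3,4): δ = 135.79°  ·
  (3,5): δ = 87.59°  ·
  (3,6): δ = 45.06°  ✓
  (4,5): δ = 131.80°  ·
  (4,6): δ = 89.27°  ·
  (5,6): δ = 137.47°  ·
antipodal pairs: 8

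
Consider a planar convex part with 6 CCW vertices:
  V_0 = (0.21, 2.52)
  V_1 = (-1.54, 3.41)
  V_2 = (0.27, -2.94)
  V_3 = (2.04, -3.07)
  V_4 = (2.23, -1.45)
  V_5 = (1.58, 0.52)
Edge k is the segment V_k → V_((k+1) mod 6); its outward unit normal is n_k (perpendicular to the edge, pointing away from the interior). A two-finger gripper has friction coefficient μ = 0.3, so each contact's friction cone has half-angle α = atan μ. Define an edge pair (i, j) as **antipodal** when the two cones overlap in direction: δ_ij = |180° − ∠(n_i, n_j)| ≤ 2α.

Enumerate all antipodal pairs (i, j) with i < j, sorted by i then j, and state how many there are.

α = atan 0.3 = 16.70°;  2α = 33.40°
n_0 = (+0.4533, +0.8914)
n_1 = (-0.9617, -0.2741)
n_2 = (-0.0732, -0.9973)
n_3 = (+0.9932, -0.1165)
n_4 = (+0.9496, +0.3133)
n_5 = (+0.8250, +0.5651)
  (0,1): δ = 47.13°  ·
  (0,2): δ = 22.76°  ✓
  (0,3): δ = 110.27°  ·
  (0,4): δ = 135.22°  ·
  (0,5): δ = 151.37°  ·
  (1,2): δ = 110.11°  ·
  (1,3): δ = 22.60°  ✓
  (1,4): δ = 2.35°  ✓
  (1,5): δ = 18.50°  ✓
  (2,3): δ = 92.49°  ·
  (2,4): δ = 67.54°  ·
  (2,5): δ = 51.39°  ·
  (3,4): δ = 155.05°  ·
  (3,5): δ = 138.90°  ·
  (4,5): δ = 163.85°  ·
antipodal pairs: 4

count = 4; pairs: (0,2), (1,3), (1,4), (1,5)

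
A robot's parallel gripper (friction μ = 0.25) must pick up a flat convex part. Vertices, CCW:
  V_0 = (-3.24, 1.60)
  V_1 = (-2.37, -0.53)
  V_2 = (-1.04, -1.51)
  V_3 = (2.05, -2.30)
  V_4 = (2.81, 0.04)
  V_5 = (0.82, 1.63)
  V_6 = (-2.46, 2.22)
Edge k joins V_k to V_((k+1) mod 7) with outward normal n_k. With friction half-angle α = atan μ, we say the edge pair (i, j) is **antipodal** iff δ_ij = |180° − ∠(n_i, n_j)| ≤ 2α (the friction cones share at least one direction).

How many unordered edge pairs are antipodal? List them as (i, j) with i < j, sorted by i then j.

α = atan 0.25 = 14.04°;  2α = 28.07°
n_0 = (-0.9258, -0.3781)
n_1 = (-0.5932, -0.8051)
n_2 = (-0.2477, -0.9688)
n_3 = (+0.9511, -0.3089)
n_4 = (+0.6242, +0.7813)
n_5 = (+0.1770, +0.9842)
n_6 = (-0.6222, +0.7828)
  (0,1): δ = 148.60°  ·
  (0,2): δ = 126.56°  ·
  (0,3): δ = 40.21°  ·
  (0,4): δ = 29.16°  ·
  (0,5): δ = 57.59°  ·
  (0,6): δ = 106.26°  ·
  (1,2): δ = 157.96°  ·
  (1,3): δ = 71.61°  ·
  (1,4): δ = 2.24°  ✓
  (1,5): δ = 26.19°  ✓
  (1,6): δ = 74.86°  ·
  (2,3): δ = 93.65°  ·
  (2,4): δ = 24.28°  ✓
  (2,5): δ = 4.14°  ✓
  (2,6): δ = 52.82°  ·
  (3,4): δ = 110.63°  ·
  (3,5): δ = 82.20°  ·
  (3,6): δ = 33.53°  ·
  (4,5): δ = 151.57°  ·
  (4,6): δ = 102.90°  ·
  (5,6): δ = 131.32°  ·
antipodal pairs: 4

count = 4; pairs: (1,4), (1,5), (2,4), (2,5)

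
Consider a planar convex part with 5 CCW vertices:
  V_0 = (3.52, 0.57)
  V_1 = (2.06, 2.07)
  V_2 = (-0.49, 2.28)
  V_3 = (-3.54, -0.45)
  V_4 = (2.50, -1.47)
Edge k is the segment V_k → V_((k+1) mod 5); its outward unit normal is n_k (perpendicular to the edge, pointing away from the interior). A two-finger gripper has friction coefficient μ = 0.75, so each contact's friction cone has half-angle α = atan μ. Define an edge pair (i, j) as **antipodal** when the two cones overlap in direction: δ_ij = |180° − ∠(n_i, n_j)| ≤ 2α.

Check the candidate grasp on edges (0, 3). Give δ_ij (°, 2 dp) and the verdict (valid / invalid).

α = atan 0.75 = 36.87°;  2α = 73.74°
edge 0: e_0 = (-1.46, +1.50);  n_0 = (+0.7166, +0.6975)
edge 3: e_3 = (+6.04, -1.02);  n_3 = (-0.1665, -0.9860)
∠(n_0, n_3) = 143.81°
δ = |180° − 143.81°| = 36.19°
36.19° ≤ 2α = 73.74°  →  valid

δ = 36.19°, valid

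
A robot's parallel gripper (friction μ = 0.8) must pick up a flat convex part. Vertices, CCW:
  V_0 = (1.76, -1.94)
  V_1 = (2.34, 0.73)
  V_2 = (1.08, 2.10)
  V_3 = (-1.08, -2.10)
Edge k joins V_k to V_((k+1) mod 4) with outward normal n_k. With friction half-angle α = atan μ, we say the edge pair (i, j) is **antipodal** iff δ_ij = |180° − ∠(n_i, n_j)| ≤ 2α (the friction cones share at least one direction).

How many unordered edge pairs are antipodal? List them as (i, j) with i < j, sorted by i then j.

α = atan 0.8 = 38.66°;  2α = 77.32°
n_0 = (+0.9772, -0.2123)
n_1 = (+0.7360, +0.6769)
n_2 = (-0.8893, +0.4573)
n_3 = (+0.0562, -0.9984)
  (0,1): δ = 125.14°  ·
  (0,2): δ = 14.96°  ✓
  (0,3): δ = 105.48°  ·
  (1,2): δ = 69.82°  ✓
  (1,3): δ = 50.62°  ✓
  (2,3): δ = 59.56°  ✓
antipodal pairs: 4

count = 4; pairs: (0,2), (1,2), (1,3), (2,3)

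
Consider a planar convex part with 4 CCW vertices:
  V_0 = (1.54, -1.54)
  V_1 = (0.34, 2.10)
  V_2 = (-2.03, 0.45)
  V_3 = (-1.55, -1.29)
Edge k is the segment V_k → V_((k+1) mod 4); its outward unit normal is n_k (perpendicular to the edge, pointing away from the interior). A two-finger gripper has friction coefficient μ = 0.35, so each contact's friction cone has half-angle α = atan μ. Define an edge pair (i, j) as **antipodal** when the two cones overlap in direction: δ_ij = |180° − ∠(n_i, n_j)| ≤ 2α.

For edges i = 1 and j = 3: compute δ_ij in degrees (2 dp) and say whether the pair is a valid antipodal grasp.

δ = 39.47°, invalid

α = atan 0.35 = 19.29°;  2α = 38.58°
edge 1: e_1 = (-2.37, -1.65);  n_1 = (-0.5714, +0.8207)
edge 3: e_3 = (+3.09, -0.25);  n_3 = (-0.0806, -0.9967)
∠(n_1, n_3) = 140.53°
δ = |180° − 140.53°| = 39.47°
39.47° > 2α = 38.58°  →  invalid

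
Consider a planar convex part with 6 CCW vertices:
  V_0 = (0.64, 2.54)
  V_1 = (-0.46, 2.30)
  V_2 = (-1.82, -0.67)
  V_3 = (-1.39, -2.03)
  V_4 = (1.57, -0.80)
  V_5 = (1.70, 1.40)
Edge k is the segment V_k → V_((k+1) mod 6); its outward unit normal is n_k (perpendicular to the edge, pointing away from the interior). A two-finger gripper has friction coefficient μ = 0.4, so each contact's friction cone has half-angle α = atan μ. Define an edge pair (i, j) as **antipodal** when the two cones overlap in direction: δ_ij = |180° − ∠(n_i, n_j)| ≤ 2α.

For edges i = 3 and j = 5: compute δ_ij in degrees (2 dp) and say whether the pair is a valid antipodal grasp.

α = atan 0.4 = 21.80°;  2α = 43.60°
edge 3: e_3 = (+2.96, +1.23);  n_3 = (+0.3837, -0.9234)
edge 5: e_5 = (-1.06, +1.14);  n_5 = (+0.7323, +0.6809)
∠(n_3, n_5) = 110.35°
δ = |180° − 110.35°| = 69.65°
69.65° > 2α = 43.60°  →  invalid

δ = 69.65°, invalid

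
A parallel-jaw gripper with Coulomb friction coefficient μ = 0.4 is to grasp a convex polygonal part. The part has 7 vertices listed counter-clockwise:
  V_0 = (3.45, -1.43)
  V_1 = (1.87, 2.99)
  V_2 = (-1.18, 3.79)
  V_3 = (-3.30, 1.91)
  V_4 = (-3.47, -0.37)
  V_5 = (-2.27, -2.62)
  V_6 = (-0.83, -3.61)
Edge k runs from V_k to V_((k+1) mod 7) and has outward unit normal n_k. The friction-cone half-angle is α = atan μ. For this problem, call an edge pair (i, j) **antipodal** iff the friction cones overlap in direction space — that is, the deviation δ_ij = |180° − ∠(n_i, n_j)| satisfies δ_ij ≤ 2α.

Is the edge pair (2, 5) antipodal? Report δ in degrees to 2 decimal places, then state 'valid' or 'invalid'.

δ = 76.07°, invalid

α = atan 0.4 = 21.80°;  2α = 43.60°
edge 2: e_2 = (-2.12, -1.88);  n_2 = (-0.6635, +0.7482)
edge 5: e_5 = (+1.44, -0.99);  n_5 = (-0.5665, -0.8240)
∠(n_2, n_5) = 103.93°
δ = |180° − 103.93°| = 76.07°
76.07° > 2α = 43.60°  →  invalid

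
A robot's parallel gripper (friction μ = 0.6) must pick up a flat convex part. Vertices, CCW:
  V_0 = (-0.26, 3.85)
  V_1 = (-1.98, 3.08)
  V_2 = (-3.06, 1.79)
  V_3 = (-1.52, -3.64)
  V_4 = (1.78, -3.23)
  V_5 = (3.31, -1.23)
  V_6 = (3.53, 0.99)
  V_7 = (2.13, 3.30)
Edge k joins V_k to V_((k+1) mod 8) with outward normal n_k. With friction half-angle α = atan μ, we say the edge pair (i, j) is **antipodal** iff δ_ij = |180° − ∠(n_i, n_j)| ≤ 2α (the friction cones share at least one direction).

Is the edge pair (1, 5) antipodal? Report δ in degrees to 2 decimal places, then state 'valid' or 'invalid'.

δ = 34.28°, valid

α = atan 0.6 = 30.96°;  2α = 61.93°
edge 1: e_1 = (-1.08, -1.29);  n_1 = (-0.7668, +0.6419)
edge 5: e_5 = (+0.22, +2.22);  n_5 = (+0.9951, -0.0986)
∠(n_1, n_5) = 145.72°
δ = |180° − 145.72°| = 34.28°
34.28° ≤ 2α = 61.93°  →  valid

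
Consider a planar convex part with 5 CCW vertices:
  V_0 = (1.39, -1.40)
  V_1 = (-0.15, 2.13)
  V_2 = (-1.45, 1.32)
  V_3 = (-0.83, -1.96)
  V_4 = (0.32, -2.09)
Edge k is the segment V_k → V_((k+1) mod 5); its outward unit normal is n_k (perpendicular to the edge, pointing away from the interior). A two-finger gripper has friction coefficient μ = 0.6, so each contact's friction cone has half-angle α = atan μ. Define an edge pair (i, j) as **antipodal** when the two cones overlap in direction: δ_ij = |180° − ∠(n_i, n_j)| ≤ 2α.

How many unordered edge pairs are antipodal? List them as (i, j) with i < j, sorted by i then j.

α = atan 0.6 = 30.96°;  2α = 61.93°
n_0 = (+0.9166, +0.3999)
n_1 = (-0.5288, +0.8487)
n_2 = (-0.9826, -0.1857)
n_3 = (-0.1123, -0.9937)
n_4 = (+0.5419, -0.8404)
  (0,1): δ = 81.64°  ·
  (0,2): δ = 12.87°  ✓
  (0,3): δ = 59.98°  ✓
  (0,4): δ = 99.25°  ·
  (1,2): δ = 111.22°  ·
  (1,3): δ = 38.38°  ✓
  (1,4): δ = 0.89°  ✓
  (2,3): δ = 107.15°  ·
  (2,4): δ = 67.89°  ·
  (3,4): δ = 140.73°  ·
antipodal pairs: 4

count = 4; pairs: (0,2), (0,3), (1,3), (1,4)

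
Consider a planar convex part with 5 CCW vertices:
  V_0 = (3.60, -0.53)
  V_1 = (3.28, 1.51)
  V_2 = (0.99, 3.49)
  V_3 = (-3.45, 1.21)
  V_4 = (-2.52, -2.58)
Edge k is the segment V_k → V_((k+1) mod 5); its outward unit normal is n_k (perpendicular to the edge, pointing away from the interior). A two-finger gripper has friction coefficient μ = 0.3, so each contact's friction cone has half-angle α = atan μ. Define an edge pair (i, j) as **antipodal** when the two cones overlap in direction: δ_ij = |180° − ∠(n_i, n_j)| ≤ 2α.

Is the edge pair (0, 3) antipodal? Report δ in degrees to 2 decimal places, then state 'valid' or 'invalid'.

α = atan 0.3 = 16.70°;  2α = 33.40°
edge 0: e_0 = (-0.32, +2.04);  n_0 = (+0.9879, +0.1550)
edge 3: e_3 = (+0.93, -3.79);  n_3 = (-0.9712, -0.2383)
∠(n_0, n_3) = 175.13°
δ = |180° − 175.13°| = 4.87°
4.87° ≤ 2α = 33.40°  →  valid

δ = 4.87°, valid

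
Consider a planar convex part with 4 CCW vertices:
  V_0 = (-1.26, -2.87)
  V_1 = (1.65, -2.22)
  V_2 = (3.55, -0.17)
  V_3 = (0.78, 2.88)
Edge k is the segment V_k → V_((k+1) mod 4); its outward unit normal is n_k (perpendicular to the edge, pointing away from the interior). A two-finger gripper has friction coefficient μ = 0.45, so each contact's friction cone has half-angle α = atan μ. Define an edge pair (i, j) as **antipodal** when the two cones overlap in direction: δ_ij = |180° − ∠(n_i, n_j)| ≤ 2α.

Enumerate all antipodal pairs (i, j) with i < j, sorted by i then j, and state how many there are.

count = 1; pairs: (1,3)

α = atan 0.45 = 24.23°;  2α = 48.46°
n_0 = (+0.2180, -0.9759)
n_1 = (+0.7334, -0.6798)
n_2 = (+0.7403, +0.6723)
n_3 = (-0.9424, +0.3344)
  (0,1): δ = 145.42°  ·
  (0,2): δ = 60.35°  ·
  (0,3): δ = 57.87°  ·
  (1,2): δ = 94.93°  ·
  (1,3): δ = 23.29°  ✓
  (2,3): δ = 61.78°  ·
antipodal pairs: 1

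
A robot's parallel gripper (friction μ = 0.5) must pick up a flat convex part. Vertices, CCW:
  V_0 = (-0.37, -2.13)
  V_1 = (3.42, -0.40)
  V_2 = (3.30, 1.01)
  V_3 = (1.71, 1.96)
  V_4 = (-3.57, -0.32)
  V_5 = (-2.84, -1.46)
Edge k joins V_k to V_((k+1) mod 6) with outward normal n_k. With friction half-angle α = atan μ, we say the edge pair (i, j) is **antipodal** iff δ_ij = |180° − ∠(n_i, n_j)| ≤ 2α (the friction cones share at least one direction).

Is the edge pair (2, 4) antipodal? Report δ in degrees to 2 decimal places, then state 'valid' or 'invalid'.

α = atan 0.5 = 26.57°;  2α = 53.13°
edge 2: e_2 = (-1.59, +0.95);  n_2 = (+0.5129, +0.8584)
edge 4: e_4 = (+0.73, -1.14);  n_4 = (-0.8421, -0.5393)
∠(n_2, n_4) = 153.49°
δ = |180° − 153.49°| = 26.51°
26.51° ≤ 2α = 53.13°  →  valid

δ = 26.51°, valid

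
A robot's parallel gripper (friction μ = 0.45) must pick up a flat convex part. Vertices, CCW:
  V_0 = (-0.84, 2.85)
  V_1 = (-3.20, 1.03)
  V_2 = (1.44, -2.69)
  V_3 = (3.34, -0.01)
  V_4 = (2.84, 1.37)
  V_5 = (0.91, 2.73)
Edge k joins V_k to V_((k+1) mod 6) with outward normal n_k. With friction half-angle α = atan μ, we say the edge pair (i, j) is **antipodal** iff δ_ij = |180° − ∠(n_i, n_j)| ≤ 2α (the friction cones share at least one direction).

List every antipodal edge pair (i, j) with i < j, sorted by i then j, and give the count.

α = atan 0.45 = 24.23°;  2α = 48.46°
n_0 = (-0.6107, +0.7919)
n_1 = (-0.6255, -0.7802)
n_2 = (+0.8158, -0.5784)
n_3 = (+0.9402, +0.3406)
n_4 = (+0.5760, +0.8174)
n_5 = (+0.0684, +0.9977)
  (0,1): δ = 76.36°  ·
  (0,2): δ = 17.03°  ✓
  (0,3): δ = 72.28°  ·
  (0,4): δ = 107.19°  ·
  (0,5): δ = 138.44°  ·
  (1,2): δ = 86.61°  ·
  (1,3): δ = 31.36°  ✓
  (1,4): δ = 3.55°  ✓
  (1,5): δ = 34.80°  ✓
  (2,3): δ = 124.75°  ·
  (2,4): δ = 89.84°  ·
  (2,5): δ = 58.59°  ·
  (3,4): δ = 145.09°  ·
  (3,5): δ = 113.84°  ·
  (4,5): δ = 148.75°  ·
antipodal pairs: 4

count = 4; pairs: (0,2), (1,3), (1,4), (1,5)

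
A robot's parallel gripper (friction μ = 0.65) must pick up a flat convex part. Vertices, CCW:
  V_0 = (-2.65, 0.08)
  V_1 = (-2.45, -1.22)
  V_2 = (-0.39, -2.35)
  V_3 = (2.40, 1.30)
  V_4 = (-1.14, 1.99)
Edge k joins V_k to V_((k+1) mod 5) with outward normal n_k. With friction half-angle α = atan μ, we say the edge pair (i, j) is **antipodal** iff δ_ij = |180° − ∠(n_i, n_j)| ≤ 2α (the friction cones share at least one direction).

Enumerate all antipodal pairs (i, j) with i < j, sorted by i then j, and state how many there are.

count = 4; pairs: (0,2), (1,3), (2,3), (2,4)

α = atan 0.65 = 33.02°;  2α = 66.05°
n_0 = (-0.9884, -0.1521)
n_1 = (-0.4809, -0.8768)
n_2 = (+0.7945, -0.6073)
n_3 = (+0.1913, +0.9815)
n_4 = (-0.7845, +0.6202)
  (0,1): δ = 127.49°  ·
  (0,2): δ = 46.14°  ✓
  (0,3): δ = 70.22°  ·
  (0,4): δ = 132.92°  ·
  (1,2): δ = 98.65°  ·
  (1,3): δ = 17.72°  ✓
  (1,4): δ = 80.42°  ·
  (2,3): δ = 63.64°  ✓
  (2,4): δ = 0.94°  ✓
  (3,4): δ = 117.30°  ·
antipodal pairs: 4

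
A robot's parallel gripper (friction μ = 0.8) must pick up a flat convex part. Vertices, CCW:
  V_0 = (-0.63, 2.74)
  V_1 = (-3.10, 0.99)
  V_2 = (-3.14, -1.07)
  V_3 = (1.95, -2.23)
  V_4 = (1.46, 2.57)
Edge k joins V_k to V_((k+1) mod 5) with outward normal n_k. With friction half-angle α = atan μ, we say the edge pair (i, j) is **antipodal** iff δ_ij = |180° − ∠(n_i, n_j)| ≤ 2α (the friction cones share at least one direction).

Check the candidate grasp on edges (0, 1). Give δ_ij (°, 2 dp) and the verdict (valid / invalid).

α = atan 0.8 = 38.66°;  2α = 77.32°
edge 0: e_0 = (-2.47, -1.75);  n_0 = (-0.5781, +0.8160)
edge 1: e_1 = (-0.04, -2.06);  n_1 = (-0.9998, +0.0194)
∠(n_0, n_1) = 53.57°
δ = |180° − 53.57°| = 126.43°
126.43° > 2α = 77.32°  →  invalid

δ = 126.43°, invalid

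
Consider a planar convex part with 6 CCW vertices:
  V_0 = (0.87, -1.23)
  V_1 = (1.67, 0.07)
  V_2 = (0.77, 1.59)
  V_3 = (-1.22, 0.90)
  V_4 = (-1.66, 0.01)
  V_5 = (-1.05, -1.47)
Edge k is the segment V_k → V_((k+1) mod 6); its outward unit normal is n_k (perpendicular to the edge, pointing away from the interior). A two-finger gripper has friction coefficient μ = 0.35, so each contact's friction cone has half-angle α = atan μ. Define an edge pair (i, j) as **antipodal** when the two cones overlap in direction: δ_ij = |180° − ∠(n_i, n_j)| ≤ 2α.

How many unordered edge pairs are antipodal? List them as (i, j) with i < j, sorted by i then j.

α = atan 0.35 = 19.29°;  2α = 38.58°
n_0 = (+0.8517, -0.5241)
n_1 = (+0.8605, +0.5095)
n_2 = (-0.3276, +0.9448)
n_3 = (-0.8964, +0.4432)
n_4 = (-0.9245, -0.3811)
n_5 = (+0.1240, -0.9923)
  (0,1): δ = 117.76°  ·
  (0,2): δ = 39.27°  ·
  (0,3): δ = 5.30°  ✓
  (0,4): δ = 54.01°  ·
  (0,5): δ = 128.73°  ·
  (1,2): δ = 101.51°  ·
  (1,3): δ = 56.94°  ·
  (1,4): δ = 8.23°  ✓
  (1,5): δ = 66.50°  ·
  (2,3): δ = 135.43°  ·
  (2,4): δ = 86.72°  ·
  (2,5): δ = 12.00°  ✓
  (3,4): δ = 131.29°  ·
  (3,5): δ = 56.57°  ·
  (4,5): δ = 105.27°  ·
antipodal pairs: 3

count = 3; pairs: (0,3), (1,4), (2,5)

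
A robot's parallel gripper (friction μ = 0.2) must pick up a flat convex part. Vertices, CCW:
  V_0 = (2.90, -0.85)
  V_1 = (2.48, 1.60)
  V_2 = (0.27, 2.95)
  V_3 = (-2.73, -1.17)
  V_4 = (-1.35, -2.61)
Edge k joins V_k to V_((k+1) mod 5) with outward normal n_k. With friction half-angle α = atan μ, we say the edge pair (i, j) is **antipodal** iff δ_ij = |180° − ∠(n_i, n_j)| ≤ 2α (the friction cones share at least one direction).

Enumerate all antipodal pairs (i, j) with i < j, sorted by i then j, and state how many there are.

count = 1; pairs: (1,3)

α = atan 0.2 = 11.31°;  2α = 22.62°
n_0 = (+0.9856, +0.1690)
n_1 = (+0.5213, +0.8534)
n_2 = (-0.8084, +0.5886)
n_3 = (-0.7220, -0.6919)
n_4 = (+0.3826, -0.9239)
  (0,1): δ = 131.15°  ·
  (0,2): δ = 45.79°  ·
  (0,3): δ = 34.05°  ·
  (0,4): δ = 102.77°  ·
  (1,2): δ = 94.64°  ·
  (1,3): δ = 14.80°  ✓
  (1,4): δ = 53.91°  ·
  (2,3): δ = 100.16°  ·
  (2,4): δ = 31.44°  ·
  (3,4): δ = 111.29°  ·
antipodal pairs: 1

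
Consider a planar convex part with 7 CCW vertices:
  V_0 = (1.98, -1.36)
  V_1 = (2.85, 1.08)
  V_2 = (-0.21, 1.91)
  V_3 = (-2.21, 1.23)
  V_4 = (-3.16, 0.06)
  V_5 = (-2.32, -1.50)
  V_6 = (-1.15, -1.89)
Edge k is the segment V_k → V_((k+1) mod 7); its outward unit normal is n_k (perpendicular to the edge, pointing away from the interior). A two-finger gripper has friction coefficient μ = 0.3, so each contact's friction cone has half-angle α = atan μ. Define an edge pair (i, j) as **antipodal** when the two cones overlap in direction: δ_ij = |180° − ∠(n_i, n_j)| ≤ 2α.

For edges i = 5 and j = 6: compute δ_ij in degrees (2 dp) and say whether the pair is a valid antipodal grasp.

δ = 151.95°, invalid

α = atan 0.3 = 16.70°;  2α = 33.40°
edge 5: e_5 = (+1.17, -0.39);  n_5 = (-0.3162, -0.9487)
edge 6: e_6 = (+3.13, +0.53);  n_6 = (+0.1670, -0.9860)
∠(n_5, n_6) = 28.05°
δ = |180° − 28.05°| = 151.95°
151.95° > 2α = 33.40°  →  invalid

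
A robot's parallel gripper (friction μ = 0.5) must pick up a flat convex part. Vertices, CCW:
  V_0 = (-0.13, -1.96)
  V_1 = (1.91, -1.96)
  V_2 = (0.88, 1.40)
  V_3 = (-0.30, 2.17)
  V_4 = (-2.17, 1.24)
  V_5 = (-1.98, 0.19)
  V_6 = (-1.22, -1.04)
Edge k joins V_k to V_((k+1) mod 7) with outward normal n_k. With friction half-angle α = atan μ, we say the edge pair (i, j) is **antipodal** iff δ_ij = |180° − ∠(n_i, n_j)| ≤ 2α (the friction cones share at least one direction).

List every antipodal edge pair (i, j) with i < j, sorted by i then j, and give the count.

α = atan 0.5 = 26.57°;  2α = 53.13°
n_0 = (+0.0000, -1.0000)
n_1 = (+0.9561, +0.2931)
n_2 = (+0.5465, +0.8375)
n_3 = (-0.4453, +0.8954)
n_4 = (-0.9840, -0.1781)
n_5 = (-0.8507, -0.5256)
n_6 = (-0.6450, -0.7642)
  (0,1): δ = 72.96°  ·
  (0,2): δ = 33.13°  ✓
  (0,3): δ = 26.44°  ✓
  (0,4): δ = 100.26°  ·
  (0,5): δ = 121.71°  ·
  (0,6): δ = 139.83°  ·
  (1,2): δ = 140.17°  ·
  (1,3): δ = 80.60°  ·
  (1,4): δ = 6.79°  ✓
  (1,5): δ = 14.67°  ✓
  (1,6): δ = 32.79°  ✓
  (2,3): δ = 120.43°  ·
  (2,4): δ = 46.62°  ✓
  (2,5): δ = 25.16°  ✓
  (2,6): δ = 7.04°  ✓
  (3,4): δ = 106.19°  ·
  (3,5): δ = 84.73°  ·
  (3,6): δ = 66.61°  ·
  (4,5): δ = 158.55°  ·
  (4,6): δ = 140.42°  ·
  (5,6): δ = 161.88°  ·
antipodal pairs: 8

count = 8; pairs: (0,2), (0,3), (1,4), (1,5), (1,6), (2,4), (2,5), (2,6)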